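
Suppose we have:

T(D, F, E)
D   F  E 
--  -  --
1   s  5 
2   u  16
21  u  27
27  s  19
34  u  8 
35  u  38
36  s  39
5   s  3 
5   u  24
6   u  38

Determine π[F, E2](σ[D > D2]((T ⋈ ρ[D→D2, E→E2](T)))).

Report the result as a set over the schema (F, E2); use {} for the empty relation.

ρ[D→D2, E→E2]: schema becomes (D2, F, E2); tuples unchanged.
Joining T and ρ[D→D2, E→E2](T) on F yields {(1, s, 5, 1, 5), (1, s, 5, 27, 19), (1, s, 5, 36, 39), (1, s, 5, 5, 3), (2, u, 16, 2, 16), (2, u, 16, 21, 27), (2, u, 16, 34, 8), (2, u, 16, 35, 38), (2, u, 16, 5, 24), (2, u, 16, 6, 38), (21, u, 27, 2, 16), (21, u, 27, 21, 27), (21, u, 27, 34, 8), (21, u, 27, 35, 38), (21, u, 27, 5, 24), (21, u, 27, 6, 38), (27, s, 19, 1, 5), (27, s, 19, 27, 19), (27, s, 19, 36, 39), (27, s, 19, 5, 3), (34, u, 8, 2, 16), (34, u, 8, 21, 27), (34, u, 8, 34, 8), (34, u, 8, 35, 38), (34, u, 8, 5, 24), (34, u, 8, 6, 38), (35, u, 38, 2, 16), (35, u, 38, 21, 27), (35, u, 38, 34, 8), (35, u, 38, 35, 38), (35, u, 38, 5, 24), (35, u, 38, 6, 38), (36, s, 39, 1, 5), (36, s, 39, 27, 19), (36, s, 39, 36, 39), (36, s, 39, 5, 3), (5, s, 3, 1, 5), (5, s, 3, 27, 19), (5, s, 3, 36, 39), (5, s, 3, 5, 3), (5, u, 24, 2, 16), (5, u, 24, 21, 27), (5, u, 24, 34, 8), (5, u, 24, 35, 38), (5, u, 24, 5, 24), (5, u, 24, 6, 38), (6, u, 38, 2, 16), (6, u, 38, 21, 27), (6, u, 38, 34, 8), (6, u, 38, 35, 38), (6, u, 38, 5, 24), (6, u, 38, 6, 38)}.
Apply σ_{D > D2}; surviving tuples: {(21, u, 27, 2, 16), (21, u, 27, 5, 24), (21, u, 27, 6, 38), (27, s, 19, 1, 5), (27, s, 19, 5, 3), (34, u, 8, 2, 16), (34, u, 8, 21, 27), (34, u, 8, 5, 24), (34, u, 8, 6, 38), (35, u, 38, 2, 16), (35, u, 38, 21, 27), (35, u, 38, 34, 8), (35, u, 38, 5, 24), (35, u, 38, 6, 38), (36, s, 39, 1, 5), (36, s, 39, 27, 19), (36, s, 39, 5, 3), (5, s, 3, 1, 5), (5, u, 24, 2, 16), (6, u, 38, 2, 16), (6, u, 38, 5, 24)}
π_{F, E2} gives {(s, 19), (s, 3), (s, 5), (u, 16), (u, 24), (u, 27), (u, 38), (u, 8)} (13 duplicate(s) eliminated).

{(s, 19), (s, 3), (s, 5), (u, 16), (u, 24), (u, 27), (u, 38), (u, 8)}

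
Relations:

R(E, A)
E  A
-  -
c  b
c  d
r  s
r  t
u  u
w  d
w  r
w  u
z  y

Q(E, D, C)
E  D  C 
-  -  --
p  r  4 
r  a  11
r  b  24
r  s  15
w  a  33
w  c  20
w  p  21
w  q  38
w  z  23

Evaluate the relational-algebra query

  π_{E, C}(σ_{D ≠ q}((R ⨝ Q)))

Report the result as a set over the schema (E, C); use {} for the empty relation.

{(r, 11), (r, 15), (r, 24), (w, 20), (w, 21), (w, 23), (w, 33)}

R ⋈ Q (natural join on E): {(r, s, a, 11), (r, s, b, 24), (r, s, s, 15), (r, t, a, 11), (r, t, b, 24), (r, t, s, 15), (w, d, a, 33), (w, d, c, 20), (w, d, p, 21), (w, d, q, 38), (w, d, z, 23), (w, r, a, 33), (w, r, c, 20), (w, r, p, 21), (w, r, q, 38), (w, r, z, 23), (w, u, a, 33), (w, u, c, 20), (w, u, p, 21), (w, u, q, 38), (w, u, z, 23)}
Apply σ_{D ≠ q}; surviving tuples: {(r, s, a, 11), (r, s, b, 24), (r, s, s, 15), (r, t, a, 11), (r, t, b, 24), (r, t, s, 15), (w, d, a, 33), (w, d, c, 20), (w, d, p, 21), (w, d, z, 23), (w, r, a, 33), (w, r, c, 20), (w, r, p, 21), (w, r, z, 23), (w, u, a, 33), (w, u, c, 20), (w, u, p, 21), (w, u, z, 23)}
Projecting to E, C (11 duplicate(s) eliminated): {(r, 11), (r, 15), (r, 24), (w, 20), (w, 21), (w, 23), (w, 33)}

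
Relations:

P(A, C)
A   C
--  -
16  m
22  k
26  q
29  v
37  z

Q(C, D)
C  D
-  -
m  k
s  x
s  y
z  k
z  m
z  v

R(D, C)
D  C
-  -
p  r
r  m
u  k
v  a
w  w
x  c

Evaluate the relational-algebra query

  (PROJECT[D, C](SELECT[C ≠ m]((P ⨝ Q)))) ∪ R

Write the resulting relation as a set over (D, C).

{(k, z), (m, z), (p, r), (r, m), (u, k), (v, a), (v, z), (w, w), (x, c)}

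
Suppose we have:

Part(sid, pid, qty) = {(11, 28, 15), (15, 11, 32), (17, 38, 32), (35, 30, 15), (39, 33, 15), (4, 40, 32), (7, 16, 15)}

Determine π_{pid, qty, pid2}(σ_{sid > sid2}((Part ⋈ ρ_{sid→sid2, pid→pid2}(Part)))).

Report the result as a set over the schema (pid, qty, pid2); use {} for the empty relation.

{(11, 32, 40), (28, 15, 16), (30, 15, 16), (30, 15, 28), (33, 15, 16), (33, 15, 28), (33, 15, 30), (38, 32, 11), (38, 32, 40)}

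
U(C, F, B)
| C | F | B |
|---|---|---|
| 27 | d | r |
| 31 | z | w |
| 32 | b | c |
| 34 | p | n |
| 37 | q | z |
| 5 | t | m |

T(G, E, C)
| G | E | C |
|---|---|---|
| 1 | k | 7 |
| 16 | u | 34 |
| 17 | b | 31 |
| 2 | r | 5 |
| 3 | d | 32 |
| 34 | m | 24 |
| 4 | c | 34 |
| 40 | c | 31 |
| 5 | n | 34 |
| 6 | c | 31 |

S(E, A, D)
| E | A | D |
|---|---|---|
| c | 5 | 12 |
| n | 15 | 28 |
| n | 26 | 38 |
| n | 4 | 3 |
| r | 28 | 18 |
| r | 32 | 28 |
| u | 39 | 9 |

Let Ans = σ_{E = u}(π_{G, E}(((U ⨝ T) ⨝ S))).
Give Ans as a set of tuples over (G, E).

{(16, u)}

Joining U and T on C yields {(31, z, w, 17, b), (31, z, w, 40, c), (31, z, w, 6, c), (32, b, c, 3, d), (34, p, n, 16, u), (34, p, n, 4, c), (34, p, n, 5, n), (5, t, m, 2, r)}.
Joining (U ⨝ T) and S on E yields {(31, z, w, 40, c, 5, 12), (31, z, w, 6, c, 5, 12), (34, p, n, 16, u, 39, 9), (34, p, n, 4, c, 5, 12), (34, p, n, 5, n, 15, 28), (34, p, n, 5, n, 26, 38), (34, p, n, 5, n, 4, 3), (5, t, m, 2, r, 28, 18), (5, t, m, 2, r, 32, 28)}.
Projecting to G, E (3 duplicate(s) eliminated): {(16, u), (2, r), (4, c), (40, c), (5, n), (6, c)}
Selection E = u: {(16, u)}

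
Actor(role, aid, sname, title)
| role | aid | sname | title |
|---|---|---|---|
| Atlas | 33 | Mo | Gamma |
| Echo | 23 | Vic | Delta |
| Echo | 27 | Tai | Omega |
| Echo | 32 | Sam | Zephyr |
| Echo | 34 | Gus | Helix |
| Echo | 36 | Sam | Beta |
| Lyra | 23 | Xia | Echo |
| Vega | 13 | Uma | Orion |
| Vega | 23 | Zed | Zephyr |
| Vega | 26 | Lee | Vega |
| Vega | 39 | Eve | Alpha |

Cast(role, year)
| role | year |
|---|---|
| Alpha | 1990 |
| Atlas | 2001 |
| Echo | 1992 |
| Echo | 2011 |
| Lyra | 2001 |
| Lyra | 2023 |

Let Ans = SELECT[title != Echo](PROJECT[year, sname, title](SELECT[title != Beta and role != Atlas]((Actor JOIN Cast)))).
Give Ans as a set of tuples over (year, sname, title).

Actor ⋈ Cast (natural join on role): {(Atlas, 33, Mo, Gamma, 2001), (Echo, 23, Vic, Delta, 1992), (Echo, 23, Vic, Delta, 2011), (Echo, 27, Tai, Omega, 1992), (Echo, 27, Tai, Omega, 2011), (Echo, 32, Sam, Zephyr, 1992), (Echo, 32, Sam, Zephyr, 2011), (Echo, 34, Gus, Helix, 1992), (Echo, 34, Gus, Helix, 2011), (Echo, 36, Sam, Beta, 1992), (Echo, 36, Sam, Beta, 2011), (Lyra, 23, Xia, Echo, 2001), (Lyra, 23, Xia, Echo, 2023)}
σ[title != Beta and role != Atlas]: keep tuples satisfying title != Beta and role != Atlas → {(Echo, 23, Vic, Delta, 1992), (Echo, 23, Vic, Delta, 2011), (Echo, 27, Tai, Omega, 1992), (Echo, 27, Tai, Omega, 2011), (Echo, 32, Sam, Zephyr, 1992), (Echo, 32, Sam, Zephyr, 2011), (Echo, 34, Gus, Helix, 1992), (Echo, 34, Gus, Helix, 2011), (Lyra, 23, Xia, Echo, 2001), (Lyra, 23, Xia, Echo, 2023)}
π_{year, sname, title} gives {(1992, Gus, Helix), (1992, Sam, Zephyr), (1992, Tai, Omega), (1992, Vic, Delta), (2001, Xia, Echo), (2011, Gus, Helix), (2011, Sam, Zephyr), (2011, Tai, Omega), (2011, Vic, Delta), (2023, Xia, Echo)}.
σ[title != Echo]: keep tuples satisfying title != Echo → {(1992, Gus, Helix), (1992, Sam, Zephyr), (1992, Tai, Omega), (1992, Vic, Delta), (2011, Gus, Helix), (2011, Sam, Zephyr), (2011, Tai, Omega), (2011, Vic, Delta)}

{(1992, Gus, Helix), (1992, Sam, Zephyr), (1992, Tai, Omega), (1992, Vic, Delta), (2011, Gus, Helix), (2011, Sam, Zephyr), (2011, Tai, Omega), (2011, Vic, Delta)}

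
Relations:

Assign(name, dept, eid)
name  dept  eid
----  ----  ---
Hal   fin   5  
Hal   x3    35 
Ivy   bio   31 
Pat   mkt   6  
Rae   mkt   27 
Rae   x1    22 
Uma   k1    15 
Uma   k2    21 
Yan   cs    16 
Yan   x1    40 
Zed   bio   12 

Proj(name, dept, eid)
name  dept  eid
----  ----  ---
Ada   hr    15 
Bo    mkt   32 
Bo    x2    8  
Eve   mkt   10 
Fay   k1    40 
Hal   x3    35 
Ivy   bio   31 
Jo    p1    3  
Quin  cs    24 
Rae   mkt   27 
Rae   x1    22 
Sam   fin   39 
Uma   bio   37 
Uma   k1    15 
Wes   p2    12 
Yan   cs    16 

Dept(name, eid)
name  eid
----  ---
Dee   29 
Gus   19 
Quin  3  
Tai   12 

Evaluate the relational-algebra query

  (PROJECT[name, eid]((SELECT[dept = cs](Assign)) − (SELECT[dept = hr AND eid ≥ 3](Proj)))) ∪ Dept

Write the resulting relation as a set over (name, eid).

{(Dee, 29), (Gus, 19), (Quin, 3), (Tai, 12), (Yan, 16)}

Apply σ_{dept = cs}; surviving tuples: {(Yan, cs, 16)}
Apply σ_{dept = hr AND eid ≥ 3}; surviving tuples: {(Ada, hr, 15)}
Taking the difference: {(Yan, cs, 16)}
Projecting to name, eid: {(Yan, 16)}
Taking the union: {(Dee, 29), (Gus, 19), (Quin, 3), (Tai, 12), (Yan, 16)}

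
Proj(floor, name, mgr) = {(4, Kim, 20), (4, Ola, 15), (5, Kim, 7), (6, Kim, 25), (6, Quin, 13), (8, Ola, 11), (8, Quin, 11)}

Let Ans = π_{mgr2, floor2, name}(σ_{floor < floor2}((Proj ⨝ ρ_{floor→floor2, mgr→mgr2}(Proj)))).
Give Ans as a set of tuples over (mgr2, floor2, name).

{(11, 8, Ola), (11, 8, Quin), (25, 6, Kim), (7, 5, Kim)}

ρ[floor→floor2, mgr→mgr2]: schema becomes (floor2, name, mgr2); tuples unchanged.
Proj ⋈ ρ_{floor→floor2, mgr→mgr2}(Proj) (natural join on name): {(4, Kim, 20, 4, 20), (4, Kim, 20, 5, 7), (4, Kim, 20, 6, 25), (4, Ola, 15, 4, 15), (4, Ola, 15, 8, 11), (5, Kim, 7, 4, 20), (5, Kim, 7, 5, 7), (5, Kim, 7, 6, 25), (6, Kim, 25, 4, 20), (6, Kim, 25, 5, 7), (6, Kim, 25, 6, 25), (6, Quin, 13, 6, 13), (6, Quin, 13, 8, 11), (8, Ola, 11, 4, 15), (8, Ola, 11, 8, 11), (8, Quin, 11, 6, 13), (8, Quin, 11, 8, 11)}
Apply σ_{floor < floor2}; surviving tuples: {(4, Kim, 20, 5, 7), (4, Kim, 20, 6, 25), (4, Ola, 15, 8, 11), (5, Kim, 7, 6, 25), (6, Quin, 13, 8, 11)}
π_{mgr2, floor2, name} gives {(11, 8, Ola), (11, 8, Quin), (25, 6, Kim), (7, 5, Kim)} (1 duplicate(s) eliminated).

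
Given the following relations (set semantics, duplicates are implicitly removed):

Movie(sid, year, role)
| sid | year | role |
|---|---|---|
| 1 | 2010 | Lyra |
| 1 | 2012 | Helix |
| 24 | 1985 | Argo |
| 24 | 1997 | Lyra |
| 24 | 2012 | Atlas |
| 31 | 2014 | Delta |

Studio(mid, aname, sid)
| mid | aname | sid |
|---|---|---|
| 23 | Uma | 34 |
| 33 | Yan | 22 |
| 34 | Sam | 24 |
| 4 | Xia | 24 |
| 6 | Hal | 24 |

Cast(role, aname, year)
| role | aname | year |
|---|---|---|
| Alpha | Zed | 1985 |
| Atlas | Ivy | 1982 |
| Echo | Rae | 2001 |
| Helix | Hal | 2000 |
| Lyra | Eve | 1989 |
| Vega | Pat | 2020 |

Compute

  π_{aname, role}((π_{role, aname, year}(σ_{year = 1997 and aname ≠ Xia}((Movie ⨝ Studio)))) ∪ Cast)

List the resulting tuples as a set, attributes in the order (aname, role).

Movie ⋈ Studio (natural join on sid): {(24, 1985, Argo, 34, Sam), (24, 1985, Argo, 4, Xia), (24, 1985, Argo, 6, Hal), (24, 1997, Lyra, 34, Sam), (24, 1997, Lyra, 4, Xia), (24, 1997, Lyra, 6, Hal), (24, 2012, Atlas, 34, Sam), (24, 2012, Atlas, 4, Xia), (24, 2012, Atlas, 6, Hal)}
Selection year = 1997 and aname ≠ Xia: {(24, 1997, Lyra, 34, Sam), (24, 1997, Lyra, 6, Hal)}
π_{role, aname, year} gives {(Lyra, Hal, 1997), (Lyra, Sam, 1997)}.
Set union of the two operands is {(Alpha, Zed, 1985), (Atlas, Ivy, 1982), (Echo, Rae, 2001), (Helix, Hal, 2000), (Lyra, Eve, 1989), (Lyra, Hal, 1997), (Lyra, Sam, 1997), (Vega, Pat, 2020)}.
π_{aname, role} gives {(Eve, Lyra), (Hal, Helix), (Hal, Lyra), (Ivy, Atlas), (Pat, Vega), (Rae, Echo), (Sam, Lyra), (Zed, Alpha)}.

{(Eve, Lyra), (Hal, Helix), (Hal, Lyra), (Ivy, Atlas), (Pat, Vega), (Rae, Echo), (Sam, Lyra), (Zed, Alpha)}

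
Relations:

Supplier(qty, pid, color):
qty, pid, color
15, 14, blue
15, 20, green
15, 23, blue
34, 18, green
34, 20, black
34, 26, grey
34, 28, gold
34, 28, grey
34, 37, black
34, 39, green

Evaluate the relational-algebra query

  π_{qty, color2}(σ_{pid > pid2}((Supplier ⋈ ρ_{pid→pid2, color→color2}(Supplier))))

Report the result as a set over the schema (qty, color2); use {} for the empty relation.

ρ[pid→pid2, color→color2]: schema becomes (qty, pid2, color2); tuples unchanged.
Joining Supplier and ρ_{pid→pid2, color→color2}(Supplier) on qty yields {(15, 14, blue, 14, blue), (15, 14, blue, 20, green), (15, 14, blue, 23, blue), (15, 20, green, 14, blue), (15, 20, green, 20, green), (15, 20, green, 23, blue), (15, 23, blue, 14, blue), (15, 23, blue, 20, green), (15, 23, blue, 23, blue), (34, 18, green, 18, green), (34, 18, green, 20, black), (34, 18, green, 26, grey), (34, 18, green, 28, gold), (34, 18, green, 28, grey), (34, 18, green, 37, black), (34, 18, green, 39, green), (34, 20, black, 18, green), (34, 20, black, 20, black), (34, 20, black, 26, grey), (34, 20, black, 28, gold), (34, 20, black, 28, grey), (34, 20, black, 37, black), (34, 20, black, 39, green), (34, 26, grey, 18, green), (34, 26, grey, 20, black), (34, 26, grey, 26, grey), (34, 26, grey, 28, gold), (34, 26, grey, 28, grey), (34, 26, grey, 37, black), (34, 26, grey, 39, green), (34, 28, gold, 18, green), (34, 28, gold, 20, black), (34, 28, gold, 26, grey), (34, 28, gold, 28, gold), (34, 28, gold, 28, grey), (34, 28, gold, 37, black), (34, 28, gold, 39, green), (34, 28, grey, 18, green), (34, 28, grey, 20, black), (34, 28, grey, 26, grey), (34, 28, grey, 28, gold), (34, 28, grey, 28, grey), (34, 28, grey, 37, black), (34, 28, grey, 39, green), (34, 37, black, 18, green), (34, 37, black, 20, black), (34, 37, black, 26, grey), (34, 37, black, 28, gold), (34, 37, black, 28, grey), (34, 37, black, 37, black), (34, 37, black, 39, green), (34, 39, green, 18, green), (34, 39, green, 20, black), (34, 39, green, 26, grey), (34, 39, green, 28, gold), (34, 39, green, 28, grey), (34, 39, green, 37, black), (34, 39, green, 39, green)}.
Apply σ_{pid > pid2}; surviving tuples: {(15, 20, green, 14, blue), (15, 23, blue, 14, blue), (15, 23, blue, 20, green), (34, 20, black, 18, green), (34, 26, grey, 18, green), (34, 26, grey, 20, black), (34, 28, gold, 18, green), (34, 28, gold, 20, black), (34, 28, gold, 26, grey), (34, 28, grey, 18, green), (34, 28, grey, 20, black), (34, 28, grey, 26, grey), (34, 37, black, 18, green), (34, 37, black, 20, black), (34, 37, black, 26, grey), (34, 37, black, 28, gold), (34, 37, black, 28, grey), (34, 39, green, 18, green), (34, 39, green, 20, black), (34, 39, green, 26, grey), (34, 39, green, 28, gold), (34, 39, green, 28, grey), (34, 39, green, 37, black)}
π_{qty, color2} gives {(15, blue), (15, green), (34, black), (34, gold), (34, green), (34, grey)} (17 duplicate(s) eliminated).

{(15, blue), (15, green), (34, black), (34, gold), (34, green), (34, grey)}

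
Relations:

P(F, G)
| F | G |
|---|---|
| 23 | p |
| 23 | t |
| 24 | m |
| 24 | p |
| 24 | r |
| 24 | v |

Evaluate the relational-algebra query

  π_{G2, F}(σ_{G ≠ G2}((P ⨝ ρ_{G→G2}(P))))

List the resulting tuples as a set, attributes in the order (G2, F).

{(m, 24), (p, 23), (p, 24), (r, 24), (t, 23), (v, 24)}

ρ[G→G2]: schema becomes (F, G2); tuples unchanged.
Natural join on F: {(23, p, p), (23, p, t), (23, t, p), (23, t, t), (24, m, m), (24, m, p), (24, m, r), (24, m, v), (24, p, m), (24, p, p), (24, p, r), (24, p, v), (24, r, m), (24, r, p), (24, r, r), (24, r, v), (24, v, m), (24, v, p), (24, v, r), (24, v, v)}
Filtering on G ≠ G2 leaves {(23, p, t), (23, t, p), (24, m, p), (24, m, r), (24, m, v), (24, p, m), (24, p, r), (24, p, v), (24, r, m), (24, r, p), (24, r, v), (24, v, m), (24, v, p), (24, v, r)}.
π[G2, F]: project onto (G2, F) (8 duplicate(s) eliminated) → {(m, 24), (p, 23), (p, 24), (r, 24), (t, 23), (v, 24)}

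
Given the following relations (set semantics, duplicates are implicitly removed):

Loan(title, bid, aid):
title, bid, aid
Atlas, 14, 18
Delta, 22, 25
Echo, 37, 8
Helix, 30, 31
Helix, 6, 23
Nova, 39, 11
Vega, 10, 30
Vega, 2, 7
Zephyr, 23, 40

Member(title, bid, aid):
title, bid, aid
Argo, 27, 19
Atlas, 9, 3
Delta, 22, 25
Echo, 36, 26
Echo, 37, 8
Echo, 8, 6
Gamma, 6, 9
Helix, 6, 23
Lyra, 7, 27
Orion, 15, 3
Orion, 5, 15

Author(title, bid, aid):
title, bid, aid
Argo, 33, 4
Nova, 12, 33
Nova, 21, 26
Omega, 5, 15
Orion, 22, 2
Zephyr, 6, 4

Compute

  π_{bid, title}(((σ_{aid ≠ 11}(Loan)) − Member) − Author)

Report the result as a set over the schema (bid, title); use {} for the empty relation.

{(10, Vega), (14, Atlas), (2, Vega), (23, Zephyr), (30, Helix)}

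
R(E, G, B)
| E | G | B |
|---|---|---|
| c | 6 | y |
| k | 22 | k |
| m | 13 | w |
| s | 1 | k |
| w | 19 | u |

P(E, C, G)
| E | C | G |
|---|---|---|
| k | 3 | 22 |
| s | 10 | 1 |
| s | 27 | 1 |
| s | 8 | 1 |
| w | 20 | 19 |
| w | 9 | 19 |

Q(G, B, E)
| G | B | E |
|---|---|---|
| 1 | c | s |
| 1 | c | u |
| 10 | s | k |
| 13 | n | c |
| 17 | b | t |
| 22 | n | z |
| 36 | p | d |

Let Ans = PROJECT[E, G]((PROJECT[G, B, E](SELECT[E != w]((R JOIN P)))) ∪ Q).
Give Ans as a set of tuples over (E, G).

{(c, 13), (d, 36), (k, 10), (k, 22), (s, 1), (t, 17), (u, 1), (z, 22)}

Joining R and P on E, G yields {(k, 22, k, 3), (s, 1, k, 10), (s, 1, k, 27), (s, 1, k, 8), (w, 19, u, 20), (w, 19, u, 9)}.
Apply σ_{E != w}; surviving tuples: {(k, 22, k, 3), (s, 1, k, 10), (s, 1, k, 27), (s, 1, k, 8)}
Projecting to G, B, E (2 duplicate(s) eliminated): {(1, k, s), (22, k, k)}
Union: {(1, k, s), (22, k, k)} with {(1, c, s), (1, c, u), (10, s, k), (13, n, c), (17, b, t), (22, n, z), (36, p, d)} → {(1, c, s), (1, c, u), (1, k, s), (10, s, k), (13, n, c), (17, b, t), (22, k, k), (22, n, z), (36, p, d)}
Projecting to E, G (1 duplicate(s) eliminated): {(c, 13), (d, 36), (k, 10), (k, 22), (s, 1), (t, 17), (u, 1), (z, 22)}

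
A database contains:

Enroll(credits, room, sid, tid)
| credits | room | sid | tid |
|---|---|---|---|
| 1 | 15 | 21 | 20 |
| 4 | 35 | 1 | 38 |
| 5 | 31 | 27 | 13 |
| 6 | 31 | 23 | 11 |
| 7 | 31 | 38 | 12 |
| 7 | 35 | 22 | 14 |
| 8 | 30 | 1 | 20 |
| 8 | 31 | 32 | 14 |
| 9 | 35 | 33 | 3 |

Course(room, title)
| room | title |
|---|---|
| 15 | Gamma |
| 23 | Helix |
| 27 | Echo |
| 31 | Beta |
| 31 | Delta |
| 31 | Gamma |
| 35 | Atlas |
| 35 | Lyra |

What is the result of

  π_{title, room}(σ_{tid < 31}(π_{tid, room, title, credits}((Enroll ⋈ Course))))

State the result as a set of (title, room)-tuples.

{(Atlas, 35), (Beta, 31), (Delta, 31), (Gamma, 15), (Gamma, 31), (Lyra, 35)}

Natural join on room: {(1, 15, 21, 20, Gamma), (4, 35, 1, 38, Atlas), (4, 35, 1, 38, Lyra), (5, 31, 27, 13, Beta), (5, 31, 27, 13, Delta), (5, 31, 27, 13, Gamma), (6, 31, 23, 11, Beta), (6, 31, 23, 11, Delta), (6, 31, 23, 11, Gamma), (7, 31, 38, 12, Beta), (7, 31, 38, 12, Delta), (7, 31, 38, 12, Gamma), (7, 35, 22, 14, Atlas), (7, 35, 22, 14, Lyra), (8, 31, 32, 14, Beta), (8, 31, 32, 14, Delta), (8, 31, 32, 14, Gamma), (9, 35, 33, 3, Atlas), (9, 35, 33, 3, Lyra)}
π[tid, room, title, credits]: project onto (tid, room, title, credits) → {(11, 31, Beta, 6), (11, 31, Delta, 6), (11, 31, Gamma, 6), (12, 31, Beta, 7), (12, 31, Delta, 7), (12, 31, Gamma, 7), (13, 31, Beta, 5), (13, 31, Delta, 5), (13, 31, Gamma, 5), (14, 31, Beta, 8), (14, 31, Delta, 8), (14, 31, Gamma, 8), (14, 35, Atlas, 7), (14, 35, Lyra, 7), (20, 15, Gamma, 1), (3, 35, Atlas, 9), (3, 35, Lyra, 9), (38, 35, Atlas, 4), (38, 35, Lyra, 4)}
σ[tid < 31]: keep tuples satisfying tid < 31 → {(11, 31, Beta, 6), (11, 31, Delta, 6), (11, 31, Gamma, 6), (12, 31, Beta, 7), (12, 31, Delta, 7), (12, 31, Gamma, 7), (13, 31, Beta, 5), (13, 31, Delta, 5), (13, 31, Gamma, 5), (14, 31, Beta, 8), (14, 31, Delta, 8), (14, 31, Gamma, 8), (14, 35, Atlas, 7), (14, 35, Lyra, 7), (20, 15, Gamma, 1), (3, 35, Atlas, 9), (3, 35, Lyra, 9)}
π[title, room]: project onto (title, room) (11 duplicate(s) eliminated) → {(Atlas, 35), (Beta, 31), (Delta, 31), (Gamma, 15), (Gamma, 31), (Lyra, 35)}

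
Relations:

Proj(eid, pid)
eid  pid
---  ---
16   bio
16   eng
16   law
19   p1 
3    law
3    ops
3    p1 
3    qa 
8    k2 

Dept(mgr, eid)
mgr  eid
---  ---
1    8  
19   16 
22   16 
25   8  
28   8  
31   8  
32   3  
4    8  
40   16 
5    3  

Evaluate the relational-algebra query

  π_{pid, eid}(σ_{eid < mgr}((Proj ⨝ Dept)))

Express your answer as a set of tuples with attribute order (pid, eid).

{(bio, 16), (eng, 16), (k2, 8), (law, 16), (law, 3), (ops, 3), (p1, 3), (qa, 3)}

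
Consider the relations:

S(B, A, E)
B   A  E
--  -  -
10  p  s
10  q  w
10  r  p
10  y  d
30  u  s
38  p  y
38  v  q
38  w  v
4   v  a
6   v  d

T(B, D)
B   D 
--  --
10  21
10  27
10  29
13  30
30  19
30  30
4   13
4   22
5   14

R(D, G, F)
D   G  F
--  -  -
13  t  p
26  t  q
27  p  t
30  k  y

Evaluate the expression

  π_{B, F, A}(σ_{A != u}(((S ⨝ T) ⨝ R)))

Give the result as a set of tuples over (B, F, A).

{(10, t, p), (10, t, q), (10, t, r), (10, t, y), (4, p, v)}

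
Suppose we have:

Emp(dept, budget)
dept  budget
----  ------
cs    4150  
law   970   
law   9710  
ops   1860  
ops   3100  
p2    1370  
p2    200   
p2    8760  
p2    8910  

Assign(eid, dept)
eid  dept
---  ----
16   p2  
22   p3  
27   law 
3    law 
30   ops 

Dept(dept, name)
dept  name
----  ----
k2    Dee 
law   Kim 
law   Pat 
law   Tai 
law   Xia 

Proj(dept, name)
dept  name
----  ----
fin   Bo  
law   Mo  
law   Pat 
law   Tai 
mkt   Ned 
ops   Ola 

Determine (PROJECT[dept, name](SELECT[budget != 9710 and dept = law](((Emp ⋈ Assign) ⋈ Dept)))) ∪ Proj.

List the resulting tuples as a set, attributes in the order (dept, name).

Natural join on dept: {(law, 970, 27), (law, 970, 3), (law, 9710, 27), (law, 9710, 3), (ops, 1860, 30), (ops, 3100, 30), (p2, 1370, 16), (p2, 200, 16), (p2, 8760, 16), (p2, 8910, 16)}
Natural join on dept: {(law, 970, 27, Kim), (law, 970, 27, Pat), (law, 970, 27, Tai), (law, 970, 27, Xia), (law, 970, 3, Kim), (law, 970, 3, Pat), (law, 970, 3, Tai), (law, 970, 3, Xia), (law, 9710, 27, Kim), (law, 9710, 27, Pat), (law, 9710, 27, Tai), (law, 9710, 27, Xia), (law, 9710, 3, Kim), (law, 9710, 3, Pat), (law, 9710, 3, Tai), (law, 9710, 3, Xia)}
σ[budget != 9710 and dept = law]: keep tuples satisfying budget != 9710 and dept = law → {(law, 970, 27, Kim), (law, 970, 27, Pat), (law, 970, 27, Tai), (law, 970, 27, Xia), (law, 970, 3, Kim), (law, 970, 3, Pat), (law, 970, 3, Tai), (law, 970, 3, Xia)}
π[dept, name]: project onto (dept, name) (4 duplicate(s) eliminated) → {(law, Kim), (law, Pat), (law, Tai), (law, Xia)}
Union: {(law, Kim), (law, Pat), (law, Tai), (law, Xia)} with {(fin, Bo), (law, Mo), (law, Pat), (law, Tai), (mkt, Ned), (ops, Ola)} → {(fin, Bo), (law, Kim), (law, Mo), (law, Pat), (law, Tai), (law, Xia), (mkt, Ned), (ops, Ola)}

{(fin, Bo), (law, Kim), (law, Mo), (law, Pat), (law, Tai), (law, Xia), (mkt, Ned), (ops, Ola)}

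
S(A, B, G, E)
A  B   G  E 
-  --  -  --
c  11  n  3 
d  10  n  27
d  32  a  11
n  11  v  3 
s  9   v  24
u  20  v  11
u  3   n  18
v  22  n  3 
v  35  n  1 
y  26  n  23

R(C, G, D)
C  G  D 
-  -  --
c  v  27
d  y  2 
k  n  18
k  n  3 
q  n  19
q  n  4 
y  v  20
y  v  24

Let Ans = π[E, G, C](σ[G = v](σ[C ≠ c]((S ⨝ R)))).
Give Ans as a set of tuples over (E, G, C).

Natural join on G: {(c, 11, n, 3, k, 18), (c, 11, n, 3, k, 3), (c, 11, n, 3, q, 19), (c, 11, n, 3, q, 4), (d, 10, n, 27, k, 18), (d, 10, n, 27, k, 3), (d, 10, n, 27, q, 19), (d, 10, n, 27, q, 4), (n, 11, v, 3, c, 27), (n, 11, v, 3, y, 20), (n, 11, v, 3, y, 24), (s, 9, v, 24, c, 27), (s, 9, v, 24, y, 20), (s, 9, v, 24, y, 24), (u, 20, v, 11, c, 27), (u, 20, v, 11, y, 20), (u, 20, v, 11, y, 24), (u, 3, n, 18, k, 18), (u, 3, n, 18, k, 3), (u, 3, n, 18, q, 19), (u, 3, n, 18, q, 4), (v, 22, n, 3, k, 18), (v, 22, n, 3, k, 3), (v, 22, n, 3, q, 19), (v, 22, n, 3, q, 4), (v, 35, n, 1, k, 18), (v, 35, n, 1, k, 3), (v, 35, n, 1, q, 19), (v, 35, n, 1, q, 4), (y, 26, n, 23, k, 18), (y, 26, n, 23, k, 3), (y, 26, n, 23, q, 19), (y, 26, n, 23, q, 4)}
σ[C ≠ c]: keep tuples satisfying C ≠ c → {(c, 11, n, 3, k, 18), (c, 11, n, 3, k, 3), (c, 11, n, 3, q, 19), (c, 11, n, 3, q, 4), (d, 10, n, 27, k, 18), (d, 10, n, 27, k, 3), (d, 10, n, 27, q, 19), (d, 10, n, 27, q, 4), (n, 11, v, 3, y, 20), (n, 11, v, 3, y, 24), (s, 9, v, 24, y, 20), (s, 9, v, 24, y, 24), (u, 20, v, 11, y, 20), (u, 20, v, 11, y, 24), (u, 3, n, 18, k, 18), (u, 3, n, 18, k, 3), (u, 3, n, 18, q, 19), (u, 3, n, 18, q, 4), (v, 22, n, 3, k, 18), (v, 22, n, 3, k, 3), (v, 22, n, 3, q, 19), (v, 22, n, 3, q, 4), (v, 35, n, 1, k, 18), (v, 35, n, 1, k, 3), (v, 35, n, 1, q, 19), (v, 35, n, 1, q, 4), (y, 26, n, 23, k, 18), (y, 26, n, 23, k, 3), (y, 26, n, 23, q, 19), (y, 26, n, 23, q, 4)}
σ[G = v]: keep tuples satisfying G = v → {(n, 11, v, 3, y, 20), (n, 11, v, 3, y, 24), (s, 9, v, 24, y, 20), (s, 9, v, 24, y, 24), (u, 20, v, 11, y, 20), (u, 20, v, 11, y, 24)}
Keep only column(s) E, G, C (3 duplicate(s) eliminated): {(11, v, y), (24, v, y), (3, v, y)}

{(11, v, y), (24, v, y), (3, v, y)}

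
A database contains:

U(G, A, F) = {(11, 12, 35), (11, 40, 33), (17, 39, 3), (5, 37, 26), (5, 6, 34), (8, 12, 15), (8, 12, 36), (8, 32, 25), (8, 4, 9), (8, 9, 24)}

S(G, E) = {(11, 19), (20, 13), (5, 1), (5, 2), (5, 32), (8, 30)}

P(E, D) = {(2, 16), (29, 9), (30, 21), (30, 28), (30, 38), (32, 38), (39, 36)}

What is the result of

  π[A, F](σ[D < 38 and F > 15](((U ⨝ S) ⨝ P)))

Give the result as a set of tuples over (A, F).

Joining U and S on G yields {(11, 12, 35, 19), (11, 40, 33, 19), (5, 37, 26, 1), (5, 37, 26, 2), (5, 37, 26, 32), (5, 6, 34, 1), (5, 6, 34, 2), (5, 6, 34, 32), (8, 12, 15, 30), (8, 12, 36, 30), (8, 32, 25, 30), (8, 4, 9, 30), (8, 9, 24, 30)}.
Joining (U ⨝ S) and P on E yields {(5, 37, 26, 2, 16), (5, 37, 26, 32, 38), (5, 6, 34, 2, 16), (5, 6, 34, 32, 38), (8, 12, 15, 30, 21), (8, 12, 15, 30, 28), (8, 12, 15, 30, 38), (8, 12, 36, 30, 21), (8, 12, 36, 30, 28), (8, 12, 36, 30, 38), (8, 32, 25, 30, 21), (8, 32, 25, 30, 28), (8, 32, 25, 30, 38), (8, 4, 9, 30, 21), (8, 4, 9, 30, 28), (8, 4, 9, 30, 38), (8, 9, 24, 30, 21), (8, 9, 24, 30, 28), (8, 9, 24, 30, 38)}.
σ[D < 38 and F > 15]: keep tuples satisfying D < 38 and F > 15 → {(5, 37, 26, 2, 16), (5, 6, 34, 2, 16), (8, 12, 36, 30, 21), (8, 12, 36, 30, 28), (8, 32, 25, 30, 21), (8, 32, 25, 30, 28), (8, 9, 24, 30, 21), (8, 9, 24, 30, 28)}
π[A, F]: project onto (A, F) (3 duplicate(s) eliminated) → {(12, 36), (32, 25), (37, 26), (6, 34), (9, 24)}

{(12, 36), (32, 25), (37, 26), (6, 34), (9, 24)}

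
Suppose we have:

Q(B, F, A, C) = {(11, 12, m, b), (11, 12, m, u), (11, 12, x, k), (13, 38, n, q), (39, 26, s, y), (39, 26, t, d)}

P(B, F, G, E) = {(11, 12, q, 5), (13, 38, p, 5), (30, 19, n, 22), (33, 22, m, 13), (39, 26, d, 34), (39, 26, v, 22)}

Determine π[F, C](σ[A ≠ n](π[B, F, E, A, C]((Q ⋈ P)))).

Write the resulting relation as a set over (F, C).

{(12, b), (12, k), (12, u), (26, d), (26, y)}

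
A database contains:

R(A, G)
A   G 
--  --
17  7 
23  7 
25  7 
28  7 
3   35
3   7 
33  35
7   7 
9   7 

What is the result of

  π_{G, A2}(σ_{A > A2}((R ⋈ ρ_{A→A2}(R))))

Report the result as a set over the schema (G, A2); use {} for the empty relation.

ρ[A→A2]: schema becomes (A2, G); tuples unchanged.
Natural join on G: {(17, 7, 17), (17, 7, 23), (17, 7, 25), (17, 7, 28), (17, 7, 3), (17, 7, 7), (17, 7, 9), (23, 7, 17), (23, 7, 23), (23, 7, 25), (23, 7, 28), (23, 7, 3), (23, 7, 7), (23, 7, 9), (25, 7, 17), (25, 7, 23), (25, 7, 25), (25, 7, 28), (25, 7, 3), (25, 7, 7), (25, 7, 9), (28, 7, 17), (28, 7, 23), (28, 7, 25), (28, 7, 28), (28, 7, 3), (28, 7, 7), (28, 7, 9), (3, 35, 3), (3, 35, 33), (3, 7, 17), (3, 7, 23), (3, 7, 25), (3, 7, 28), (3, 7, 3), (3, 7, 7), (3, 7, 9), (33, 35, 3), (33, 35, 33), (7, 7, 17), (7, 7, 23), (7, 7, 25), (7, 7, 28), (7, 7, 3), (7, 7, 7), (7, 7, 9), (9, 7, 17), (9, 7, 23), (9, 7, 25), (9, 7, 28), (9, 7, 3), (9, 7, 7), (9, 7, 9)}
Apply σ_{A > A2}; surviving tuples: {(17, 7, 3), (17, 7, 7), (17, 7, 9), (23, 7, 17), (23, 7, 3), (23, 7, 7), (23, 7, 9), (25, 7, 17), (25, 7, 23), (25, 7, 3), (25, 7, 7), (25, 7, 9), (28, 7, 17), (28, 7, 23), (28, 7, 25), (28, 7, 3), (28, 7, 7), (28, 7, 9), (33, 35, 3), (7, 7, 3), (9, 7, 3), (9, 7, 7)}
π_{G, A2} gives {(35, 3), (7, 17), (7, 23), (7, 25), (7, 3), (7, 7), (7, 9)} (15 duplicate(s) eliminated).

{(35, 3), (7, 17), (7, 23), (7, 25), (7, 3), (7, 7), (7, 9)}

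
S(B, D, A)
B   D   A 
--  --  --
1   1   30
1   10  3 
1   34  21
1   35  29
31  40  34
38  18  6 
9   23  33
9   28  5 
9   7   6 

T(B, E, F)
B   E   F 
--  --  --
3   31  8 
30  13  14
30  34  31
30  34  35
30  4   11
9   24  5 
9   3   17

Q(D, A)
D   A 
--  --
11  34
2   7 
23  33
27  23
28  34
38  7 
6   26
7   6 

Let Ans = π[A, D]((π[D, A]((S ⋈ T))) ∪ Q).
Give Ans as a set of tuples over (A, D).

{(23, 27), (26, 6), (33, 23), (34, 11), (34, 28), (5, 28), (6, 7), (7, 2), (7, 38)}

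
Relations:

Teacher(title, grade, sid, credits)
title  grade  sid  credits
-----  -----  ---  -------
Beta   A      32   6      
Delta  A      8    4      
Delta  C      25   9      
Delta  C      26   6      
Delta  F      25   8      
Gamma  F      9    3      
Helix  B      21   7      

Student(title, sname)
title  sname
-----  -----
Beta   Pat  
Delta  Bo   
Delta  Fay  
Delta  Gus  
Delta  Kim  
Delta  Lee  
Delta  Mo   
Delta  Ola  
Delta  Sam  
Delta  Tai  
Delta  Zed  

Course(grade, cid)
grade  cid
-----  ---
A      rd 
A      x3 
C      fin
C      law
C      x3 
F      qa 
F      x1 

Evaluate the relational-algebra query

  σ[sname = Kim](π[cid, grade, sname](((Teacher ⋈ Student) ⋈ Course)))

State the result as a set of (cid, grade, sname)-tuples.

{(fin, C, Kim), (law, C, Kim), (qa, F, Kim), (rd, A, Kim), (x1, F, Kim), (x3, A, Kim), (x3, C, Kim)}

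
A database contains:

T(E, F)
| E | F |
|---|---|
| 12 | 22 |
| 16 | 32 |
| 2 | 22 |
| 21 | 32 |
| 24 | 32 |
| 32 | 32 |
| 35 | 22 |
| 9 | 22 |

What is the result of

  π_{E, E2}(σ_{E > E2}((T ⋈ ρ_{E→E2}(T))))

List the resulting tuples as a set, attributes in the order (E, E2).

ρ[E→E2]: schema becomes (E2, F); tuples unchanged.
Natural join on F: {(12, 22, 12), (12, 22, 2), (12, 22, 35), (12, 22, 9), (16, 32, 16), (16, 32, 21), (16, 32, 24), (16, 32, 32), (2, 22, 12), (2, 22, 2), (2, 22, 35), (2, 22, 9), (21, 32, 16), (21, 32, 21), (21, 32, 24), (21, 32, 32), (24, 32, 16), (24, 32, 21), (24, 32, 24), (24, 32, 32), (32, 32, 16), (32, 32, 21), (32, 32, 24), (32, 32, 32), (35, 22, 12), (35, 22, 2), (35, 22, 35), (35, 22, 9), (9, 22, 12), (9, 22, 2), (9, 22, 35), (9, 22, 9)}
Filtering on E > E2 leaves {(12, 22, 2), (12, 22, 9), (21, 32, 16), (24, 32, 16), (24, 32, 21), (32, 32, 16), (32, 32, 21), (32, 32, 24), (35, 22, 12), (35, 22, 2), (35, 22, 9), (9, 22, 2)}.
Projecting to E, E2: {(12, 2), (12, 9), (21, 16), (24, 16), (24, 21), (32, 16), (32, 21), (32, 24), (35, 12), (35, 2), (35, 9), (9, 2)}

{(12, 2), (12, 9), (21, 16), (24, 16), (24, 21), (32, 16), (32, 21), (32, 24), (35, 12), (35, 2), (35, 9), (9, 2)}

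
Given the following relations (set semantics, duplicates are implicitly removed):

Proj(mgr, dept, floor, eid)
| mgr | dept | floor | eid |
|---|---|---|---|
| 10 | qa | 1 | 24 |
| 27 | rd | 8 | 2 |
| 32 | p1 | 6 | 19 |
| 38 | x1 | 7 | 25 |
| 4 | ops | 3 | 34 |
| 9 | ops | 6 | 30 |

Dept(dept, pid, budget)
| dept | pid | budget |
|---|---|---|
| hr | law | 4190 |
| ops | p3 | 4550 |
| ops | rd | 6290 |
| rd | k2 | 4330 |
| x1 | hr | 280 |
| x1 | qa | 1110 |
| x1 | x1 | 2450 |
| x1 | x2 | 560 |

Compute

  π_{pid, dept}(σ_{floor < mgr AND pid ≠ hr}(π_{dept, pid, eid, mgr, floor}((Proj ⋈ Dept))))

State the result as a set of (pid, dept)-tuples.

{(k2, rd), (p3, ops), (qa, x1), (rd, ops), (x1, x1), (x2, x1)}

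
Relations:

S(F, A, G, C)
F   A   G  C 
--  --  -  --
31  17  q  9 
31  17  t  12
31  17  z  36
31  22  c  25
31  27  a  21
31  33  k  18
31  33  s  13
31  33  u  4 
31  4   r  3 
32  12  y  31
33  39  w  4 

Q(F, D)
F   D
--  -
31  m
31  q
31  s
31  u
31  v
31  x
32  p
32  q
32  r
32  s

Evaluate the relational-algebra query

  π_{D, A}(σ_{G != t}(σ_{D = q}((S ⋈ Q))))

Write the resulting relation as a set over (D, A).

Natural join on F: {(31, 17, q, 9, m), (31, 17, q, 9, q), (31, 17, q, 9, s), (31, 17, q, 9, u), (31, 17, q, 9, v), (31, 17, q, 9, x), (31, 17, t, 12, m), (31, 17, t, 12, q), (31, 17, t, 12, s), (31, 17, t, 12, u), (31, 17, t, 12, v), (31, 17, t, 12, x), (31, 17, z, 36, m), (31, 17, z, 36, q), (31, 17, z, 36, s), (31, 17, z, 36, u), (31, 17, z, 36, v), (31, 17, z, 36, x), (31, 22, c, 25, m), (31, 22, c, 25, q), (31, 22, c, 25, s), (31, 22, c, 25, u), (31, 22, c, 25, v), (31, 22, c, 25, x), (31, 27, a, 21, m), (31, 27, a, 21, q), (31, 27, a, 21, s), (31, 27, a, 21, u), (31, 27, a, 21, v), (31, 27, a, 21, x), (31, 33, k, 18, m), (31, 33, k, 18, q), (31, 33, k, 18, s), (31, 33, k, 18, u), (31, 33, k, 18, v), (31, 33, k, 18, x), (31, 33, s, 13, m), (31, 33, s, 13, q), (31, 33, s, 13, s), (31, 33, s, 13, u), (31, 33, s, 13, v), (31, 33, s, 13, x), (31, 33, u, 4, m), (31, 33, u, 4, q), (31, 33, u, 4, s), (31, 33, u, 4, u), (31, 33, u, 4, v), (31, 33, u, 4, x), (31, 4, r, 3, m), (31, 4, r, 3, q), (31, 4, r, 3, s), (31, 4, r, 3, u), (31, 4, r, 3, v), (31, 4, r, 3, x), (32, 12, y, 31, p), (32, 12, y, 31, q), (32, 12, y, 31, r), (32, 12, y, 31, s)}
Filtering on D = q leaves {(31, 17, q, 9, q), (31, 17, t, 12, q), (31, 17, z, 36, q), (31, 22, c, 25, q), (31, 27, a, 21, q), (31, 33, k, 18, q), (31, 33, s, 13, q), (31, 33, u, 4, q), (31, 4, r, 3, q), (32, 12, y, 31, q)}.
Filtering on G != t leaves {(31, 17, q, 9, q), (31, 17, z, 36, q), (31, 22, c, 25, q), (31, 27, a, 21, q), (31, 33, k, 18, q), (31, 33, s, 13, q), (31, 33, u, 4, q), (31, 4, r, 3, q), (32, 12, y, 31, q)}.
Projecting to D, A (3 duplicate(s) eliminated): {(q, 12), (q, 17), (q, 22), (q, 27), (q, 33), (q, 4)}

{(q, 12), (q, 17), (q, 22), (q, 27), (q, 33), (q, 4)}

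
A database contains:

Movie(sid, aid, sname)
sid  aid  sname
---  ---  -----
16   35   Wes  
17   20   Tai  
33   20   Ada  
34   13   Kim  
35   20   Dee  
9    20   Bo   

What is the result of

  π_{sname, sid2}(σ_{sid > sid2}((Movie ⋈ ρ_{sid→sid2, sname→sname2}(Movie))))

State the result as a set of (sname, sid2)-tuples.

{(Ada, 17), (Ada, 9), (Dee, 17), (Dee, 33), (Dee, 9), (Tai, 9)}

ρ[sid→sid2, sname→sname2]: schema becomes (sid2, aid, sname2); tuples unchanged.
Natural join on aid: {(16, 35, Wes, 16, Wes), (17, 20, Tai, 17, Tai), (17, 20, Tai, 33, Ada), (17, 20, Tai, 35, Dee), (17, 20, Tai, 9, Bo), (33, 20, Ada, 17, Tai), (33, 20, Ada, 33, Ada), (33, 20, Ada, 35, Dee), (33, 20, Ada, 9, Bo), (34, 13, Kim, 34, Kim), (35, 20, Dee, 17, Tai), (35, 20, Dee, 33, Ada), (35, 20, Dee, 35, Dee), (35, 20, Dee, 9, Bo), (9, 20, Bo, 17, Tai), (9, 20, Bo, 33, Ada), (9, 20, Bo, 35, Dee), (9, 20, Bo, 9, Bo)}
Filtering on sid > sid2 leaves {(17, 20, Tai, 9, Bo), (33, 20, Ada, 17, Tai), (33, 20, Ada, 9, Bo), (35, 20, Dee, 17, Tai), (35, 20, Dee, 33, Ada), (35, 20, Dee, 9, Bo)}.
Projecting to sname, sid2: {(Ada, 17), (Ada, 9), (Dee, 17), (Dee, 33), (Dee, 9), (Tai, 9)}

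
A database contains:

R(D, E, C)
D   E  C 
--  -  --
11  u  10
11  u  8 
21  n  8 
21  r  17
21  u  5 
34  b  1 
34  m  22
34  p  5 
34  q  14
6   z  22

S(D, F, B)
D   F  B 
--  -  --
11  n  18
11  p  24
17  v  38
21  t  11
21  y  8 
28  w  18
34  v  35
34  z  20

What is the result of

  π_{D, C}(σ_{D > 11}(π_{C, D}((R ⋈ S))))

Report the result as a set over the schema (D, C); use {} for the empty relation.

{(21, 17), (21, 5), (21, 8), (34, 1), (34, 14), (34, 22), (34, 5)}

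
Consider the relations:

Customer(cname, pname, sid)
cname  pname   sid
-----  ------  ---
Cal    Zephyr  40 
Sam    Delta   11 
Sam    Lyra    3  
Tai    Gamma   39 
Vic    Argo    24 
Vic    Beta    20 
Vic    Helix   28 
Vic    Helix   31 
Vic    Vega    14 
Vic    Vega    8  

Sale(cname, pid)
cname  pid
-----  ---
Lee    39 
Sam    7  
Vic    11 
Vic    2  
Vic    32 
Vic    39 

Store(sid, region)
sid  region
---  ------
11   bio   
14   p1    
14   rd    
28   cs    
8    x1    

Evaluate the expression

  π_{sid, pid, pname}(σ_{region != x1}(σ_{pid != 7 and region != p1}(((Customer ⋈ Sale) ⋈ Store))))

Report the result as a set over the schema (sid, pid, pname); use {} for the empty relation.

Joining Customer and Sale on cname yields {(Sam, Delta, 11, 7), (Sam, Lyra, 3, 7), (Vic, Argo, 24, 11), (Vic, Argo, 24, 2), (Vic, Argo, 24, 32), (Vic, Argo, 24, 39), (Vic, Beta, 20, 11), (Vic, Beta, 20, 2), (Vic, Beta, 20, 32), (Vic, Beta, 20, 39), (Vic, Helix, 28, 11), (Vic, Helix, 28, 2), (Vic, Helix, 28, 32), (Vic, Helix, 28, 39), (Vic, Helix, 31, 11), (Vic, Helix, 31, 2), (Vic, Helix, 31, 32), (Vic, Helix, 31, 39), (Vic, Vega, 14, 11), (Vic, Vega, 14, 2), (Vic, Vega, 14, 32), (Vic, Vega, 14, 39), (Vic, Vega, 8, 11), (Vic, Vega, 8, 2), (Vic, Vega, 8, 32), (Vic, Vega, 8, 39)}.
Joining (Customer ⋈ Sale) and Store on sid yields {(Sam, Delta, 11, 7, bio), (Vic, Helix, 28, 11, cs), (Vic, Helix, 28, 2, cs), (Vic, Helix, 28, 32, cs), (Vic, Helix, 28, 39, cs), (Vic, Vega, 14, 11, p1), (Vic, Vega, 14, 11, rd), (Vic, Vega, 14, 2, p1), (Vic, Vega, 14, 2, rd), (Vic, Vega, 14, 32, p1), (Vic, Vega, 14, 32, rd), (Vic, Vega, 14, 39, p1), (Vic, Vega, 14, 39, rd), (Vic, Vega, 8, 11, x1), (Vic, Vega, 8, 2, x1), (Vic, Vega, 8, 32, x1), (Vic, Vega, 8, 39, x1)}.
Filtering on pid != 7 and region != p1 leaves {(Vic, Helix, 28, 11, cs), (Vic, Helix, 28, 2, cs), (Vic, Helix, 28, 32, cs), (Vic, Helix, 28, 39, cs), (Vic, Vega, 14, 11, rd), (Vic, Vega, 14, 2, rd), (Vic, Vega, 14, 32, rd), (Vic, Vega, 14, 39, rd), (Vic, Vega, 8, 11, x1), (Vic, Vega, 8, 2, x1), (Vic, Vega, 8, 32, x1), (Vic, Vega, 8, 39, x1)}.
Filtering on region != x1 leaves {(Vic, Helix, 28, 11, cs), (Vic, Helix, 28, 2, cs), (Vic, Helix, 28, 32, cs), (Vic, Helix, 28, 39, cs), (Vic, Vega, 14, 11, rd), (Vic, Vega, 14, 2, rd), (Vic, Vega, 14, 32, rd), (Vic, Vega, 14, 39, rd)}.
π[sid, pid, pname]: project onto (sid, pid, pname) → {(14, 11, Vega), (14, 2, Vega), (14, 32, Vega), (14, 39, Vega), (28, 11, Helix), (28, 2, Helix), (28, 32, Helix), (28, 39, Helix)}

{(14, 11, Vega), (14, 2, Vega), (14, 32, Vega), (14, 39, Vega), (28, 11, Helix), (28, 2, Helix), (28, 32, Helix), (28, 39, Helix)}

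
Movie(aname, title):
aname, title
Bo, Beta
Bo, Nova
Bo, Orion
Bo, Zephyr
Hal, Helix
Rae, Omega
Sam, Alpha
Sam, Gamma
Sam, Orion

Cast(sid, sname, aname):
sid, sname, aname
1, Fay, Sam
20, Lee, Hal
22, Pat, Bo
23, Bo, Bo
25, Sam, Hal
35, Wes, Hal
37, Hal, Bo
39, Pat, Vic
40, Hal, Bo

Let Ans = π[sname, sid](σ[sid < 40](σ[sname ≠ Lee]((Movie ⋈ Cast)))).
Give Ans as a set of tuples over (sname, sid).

Movie ⋈ Cast (natural join on aname): {(Bo, Beta, 22, Pat), (Bo, Beta, 23, Bo), (Bo, Beta, 37, Hal), (Bo, Beta, 40, Hal), (Bo, Nova, 22, Pat), (Bo, Nova, 23, Bo), (Bo, Nova, 37, Hal), (Bo, Nova, 40, Hal), (Bo, Orion, 22, Pat), (Bo, Orion, 23, Bo), (Bo, Orion, 37, Hal), (Bo, Orion, 40, Hal), (Bo, Zephyr, 22, Pat), (Bo, Zephyr, 23, Bo), (Bo, Zephyr, 37, Hal), (Bo, Zephyr, 40, Hal), (Hal, Helix, 20, Lee), (Hal, Helix, 25, Sam), (Hal, Helix, 35, Wes), (Sam, Alpha, 1, Fay), (Sam, Gamma, 1, Fay), (Sam, Orion, 1, Fay)}
Selection sname ≠ Lee: {(Bo, Beta, 22, Pat), (Bo, Beta, 23, Bo), (Bo, Beta, 37, Hal), (Bo, Beta, 40, Hal), (Bo, Nova, 22, Pat), (Bo, Nova, 23, Bo), (Bo, Nova, 37, Hal), (Bo, Nova, 40, Hal), (Bo, Orion, 22, Pat), (Bo, Orion, 23, Bo), (Bo, Orion, 37, Hal), (Bo, Orion, 40, Hal), (Bo, Zephyr, 22, Pat), (Bo, Zephyr, 23, Bo), (Bo, Zephyr, 37, Hal), (Bo, Zephyr, 40, Hal), (Hal, Helix, 25, Sam), (Hal, Helix, 35, Wes), (Sam, Alpha, 1, Fay), (Sam, Gamma, 1, Fay), (Sam, Orion, 1, Fay)}
Selection sid < 40: {(Bo, Beta, 22, Pat), (Bo, Beta, 23, Bo), (Bo, Beta, 37, Hal), (Bo, Nova, 22, Pat), (Bo, Nova, 23, Bo), (Bo, Nova, 37, Hal), (Bo, Orion, 22, Pat), (Bo, Orion, 23, Bo), (Bo, Orion, 37, Hal), (Bo, Zephyr, 22, Pat), (Bo, Zephyr, 23, Bo), (Bo, Zephyr, 37, Hal), (Hal, Helix, 25, Sam), (Hal, Helix, 35, Wes), (Sam, Alpha, 1, Fay), (Sam, Gamma, 1, Fay), (Sam, Orion, 1, Fay)}
π[sname, sid]: project onto (sname, sid) (11 duplicate(s) eliminated) → {(Bo, 23), (Fay, 1), (Hal, 37), (Pat, 22), (Sam, 25), (Wes, 35)}

{(Bo, 23), (Fay, 1), (Hal, 37), (Pat, 22), (Sam, 25), (Wes, 35)}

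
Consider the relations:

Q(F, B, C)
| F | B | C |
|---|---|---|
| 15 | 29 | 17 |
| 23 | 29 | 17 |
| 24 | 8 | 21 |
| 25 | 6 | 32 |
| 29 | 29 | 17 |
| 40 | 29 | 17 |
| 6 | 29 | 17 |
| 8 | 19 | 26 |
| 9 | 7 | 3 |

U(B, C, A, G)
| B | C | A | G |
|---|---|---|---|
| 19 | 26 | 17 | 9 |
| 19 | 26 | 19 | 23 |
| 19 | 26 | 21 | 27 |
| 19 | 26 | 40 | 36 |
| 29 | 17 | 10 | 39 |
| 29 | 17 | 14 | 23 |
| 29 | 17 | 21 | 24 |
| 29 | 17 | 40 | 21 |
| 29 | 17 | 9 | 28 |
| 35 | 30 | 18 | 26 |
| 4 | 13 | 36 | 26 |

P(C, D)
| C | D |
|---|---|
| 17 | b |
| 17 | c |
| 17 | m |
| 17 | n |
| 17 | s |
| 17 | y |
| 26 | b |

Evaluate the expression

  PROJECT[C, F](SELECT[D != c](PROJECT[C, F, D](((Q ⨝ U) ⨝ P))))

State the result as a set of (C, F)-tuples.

{(17, 15), (17, 23), (17, 29), (17, 40), (17, 6), (26, 8)}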